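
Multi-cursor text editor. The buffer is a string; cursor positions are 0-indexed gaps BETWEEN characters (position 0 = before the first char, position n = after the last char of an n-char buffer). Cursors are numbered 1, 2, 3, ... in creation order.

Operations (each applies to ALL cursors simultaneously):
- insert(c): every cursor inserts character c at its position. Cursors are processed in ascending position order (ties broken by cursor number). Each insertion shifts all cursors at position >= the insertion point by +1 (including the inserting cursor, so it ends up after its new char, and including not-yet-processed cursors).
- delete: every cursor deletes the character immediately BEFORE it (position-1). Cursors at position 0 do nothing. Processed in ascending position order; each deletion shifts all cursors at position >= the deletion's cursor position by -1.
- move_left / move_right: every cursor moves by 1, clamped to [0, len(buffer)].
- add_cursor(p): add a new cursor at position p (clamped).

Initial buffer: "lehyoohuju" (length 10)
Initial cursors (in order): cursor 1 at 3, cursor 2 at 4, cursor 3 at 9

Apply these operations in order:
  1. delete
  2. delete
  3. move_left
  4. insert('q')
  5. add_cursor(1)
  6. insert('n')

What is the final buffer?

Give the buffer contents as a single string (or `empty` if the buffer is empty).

Answer: qnqnnooqnhu

Derivation:
After op 1 (delete): buffer="leoohuu" (len 7), cursors c1@2 c2@2 c3@6, authorship .......
After op 2 (delete): buffer="oohu" (len 4), cursors c1@0 c2@0 c3@3, authorship ....
After op 3 (move_left): buffer="oohu" (len 4), cursors c1@0 c2@0 c3@2, authorship ....
After op 4 (insert('q')): buffer="qqooqhu" (len 7), cursors c1@2 c2@2 c3@5, authorship 12..3..
After op 5 (add_cursor(1)): buffer="qqooqhu" (len 7), cursors c4@1 c1@2 c2@2 c3@5, authorship 12..3..
After op 6 (insert('n')): buffer="qnqnnooqnhu" (len 11), cursors c4@2 c1@5 c2@5 c3@9, authorship 14212..33..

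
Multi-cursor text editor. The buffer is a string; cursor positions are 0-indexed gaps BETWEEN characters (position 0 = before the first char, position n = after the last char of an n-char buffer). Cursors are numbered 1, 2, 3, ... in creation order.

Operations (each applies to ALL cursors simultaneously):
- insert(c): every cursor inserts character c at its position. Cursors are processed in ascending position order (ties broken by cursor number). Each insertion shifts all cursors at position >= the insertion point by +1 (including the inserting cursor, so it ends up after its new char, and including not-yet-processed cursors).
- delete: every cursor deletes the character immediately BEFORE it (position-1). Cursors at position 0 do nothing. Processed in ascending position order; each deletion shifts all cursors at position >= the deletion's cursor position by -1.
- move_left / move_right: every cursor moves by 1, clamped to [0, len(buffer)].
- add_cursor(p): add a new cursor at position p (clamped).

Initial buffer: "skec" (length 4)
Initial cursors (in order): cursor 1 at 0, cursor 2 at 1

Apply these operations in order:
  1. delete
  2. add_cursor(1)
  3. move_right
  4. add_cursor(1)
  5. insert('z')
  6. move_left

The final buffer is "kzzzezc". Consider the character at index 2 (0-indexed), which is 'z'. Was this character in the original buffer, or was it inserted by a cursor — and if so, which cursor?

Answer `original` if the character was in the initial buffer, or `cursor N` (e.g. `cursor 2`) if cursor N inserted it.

Answer: cursor 2

Derivation:
After op 1 (delete): buffer="kec" (len 3), cursors c1@0 c2@0, authorship ...
After op 2 (add_cursor(1)): buffer="kec" (len 3), cursors c1@0 c2@0 c3@1, authorship ...
After op 3 (move_right): buffer="kec" (len 3), cursors c1@1 c2@1 c3@2, authorship ...
After op 4 (add_cursor(1)): buffer="kec" (len 3), cursors c1@1 c2@1 c4@1 c3@2, authorship ...
After op 5 (insert('z')): buffer="kzzzezc" (len 7), cursors c1@4 c2@4 c4@4 c3@6, authorship .124.3.
After op 6 (move_left): buffer="kzzzezc" (len 7), cursors c1@3 c2@3 c4@3 c3@5, authorship .124.3.
Authorship (.=original, N=cursor N): . 1 2 4 . 3 .
Index 2: author = 2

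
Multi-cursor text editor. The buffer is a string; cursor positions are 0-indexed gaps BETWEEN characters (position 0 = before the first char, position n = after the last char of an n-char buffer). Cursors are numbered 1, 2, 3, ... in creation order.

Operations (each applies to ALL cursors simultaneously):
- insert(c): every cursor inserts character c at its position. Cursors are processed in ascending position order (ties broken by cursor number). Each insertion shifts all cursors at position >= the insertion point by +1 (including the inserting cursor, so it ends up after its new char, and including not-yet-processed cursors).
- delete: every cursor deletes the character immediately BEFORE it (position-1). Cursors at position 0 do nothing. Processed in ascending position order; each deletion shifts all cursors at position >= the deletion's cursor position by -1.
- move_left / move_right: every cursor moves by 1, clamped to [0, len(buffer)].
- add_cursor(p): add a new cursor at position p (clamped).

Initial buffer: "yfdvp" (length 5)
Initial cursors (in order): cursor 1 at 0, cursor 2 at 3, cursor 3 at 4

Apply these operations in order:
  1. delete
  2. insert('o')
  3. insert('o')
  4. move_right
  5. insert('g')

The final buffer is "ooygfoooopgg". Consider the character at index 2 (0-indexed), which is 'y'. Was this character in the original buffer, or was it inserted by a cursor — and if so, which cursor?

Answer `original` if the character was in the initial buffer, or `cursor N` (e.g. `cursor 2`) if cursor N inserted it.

Answer: original

Derivation:
After op 1 (delete): buffer="yfp" (len 3), cursors c1@0 c2@2 c3@2, authorship ...
After op 2 (insert('o')): buffer="oyfoop" (len 6), cursors c1@1 c2@5 c3@5, authorship 1..23.
After op 3 (insert('o')): buffer="ooyfoooop" (len 9), cursors c1@2 c2@8 c3@8, authorship 11..2323.
After op 4 (move_right): buffer="ooyfoooop" (len 9), cursors c1@3 c2@9 c3@9, authorship 11..2323.
After op 5 (insert('g')): buffer="ooygfoooopgg" (len 12), cursors c1@4 c2@12 c3@12, authorship 11.1.2323.23
Authorship (.=original, N=cursor N): 1 1 . 1 . 2 3 2 3 . 2 3
Index 2: author = original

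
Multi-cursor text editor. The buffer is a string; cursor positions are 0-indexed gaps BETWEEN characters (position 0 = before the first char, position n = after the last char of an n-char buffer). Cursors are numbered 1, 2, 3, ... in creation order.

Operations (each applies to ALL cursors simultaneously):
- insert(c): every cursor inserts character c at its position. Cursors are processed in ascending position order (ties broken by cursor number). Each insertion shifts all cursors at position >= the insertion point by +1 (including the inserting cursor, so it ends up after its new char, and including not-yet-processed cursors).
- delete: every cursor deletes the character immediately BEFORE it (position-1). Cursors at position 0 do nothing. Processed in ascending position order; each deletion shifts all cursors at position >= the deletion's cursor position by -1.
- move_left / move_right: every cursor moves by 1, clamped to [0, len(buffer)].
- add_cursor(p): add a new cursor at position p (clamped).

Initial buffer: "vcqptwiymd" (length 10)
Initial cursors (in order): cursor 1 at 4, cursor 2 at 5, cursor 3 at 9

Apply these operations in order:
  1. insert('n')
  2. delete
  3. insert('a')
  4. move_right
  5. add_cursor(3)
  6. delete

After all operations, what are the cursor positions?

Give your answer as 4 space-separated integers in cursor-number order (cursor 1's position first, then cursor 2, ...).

Answer: 4 5 9 2

Derivation:
After op 1 (insert('n')): buffer="vcqpntnwiymnd" (len 13), cursors c1@5 c2@7 c3@12, authorship ....1.2....3.
After op 2 (delete): buffer="vcqptwiymd" (len 10), cursors c1@4 c2@5 c3@9, authorship ..........
After op 3 (insert('a')): buffer="vcqpatawiymad" (len 13), cursors c1@5 c2@7 c3@12, authorship ....1.2....3.
After op 4 (move_right): buffer="vcqpatawiymad" (len 13), cursors c1@6 c2@8 c3@13, authorship ....1.2....3.
After op 5 (add_cursor(3)): buffer="vcqpatawiymad" (len 13), cursors c4@3 c1@6 c2@8 c3@13, authorship ....1.2....3.
After op 6 (delete): buffer="vcpaaiyma" (len 9), cursors c4@2 c1@4 c2@5 c3@9, authorship ...12...3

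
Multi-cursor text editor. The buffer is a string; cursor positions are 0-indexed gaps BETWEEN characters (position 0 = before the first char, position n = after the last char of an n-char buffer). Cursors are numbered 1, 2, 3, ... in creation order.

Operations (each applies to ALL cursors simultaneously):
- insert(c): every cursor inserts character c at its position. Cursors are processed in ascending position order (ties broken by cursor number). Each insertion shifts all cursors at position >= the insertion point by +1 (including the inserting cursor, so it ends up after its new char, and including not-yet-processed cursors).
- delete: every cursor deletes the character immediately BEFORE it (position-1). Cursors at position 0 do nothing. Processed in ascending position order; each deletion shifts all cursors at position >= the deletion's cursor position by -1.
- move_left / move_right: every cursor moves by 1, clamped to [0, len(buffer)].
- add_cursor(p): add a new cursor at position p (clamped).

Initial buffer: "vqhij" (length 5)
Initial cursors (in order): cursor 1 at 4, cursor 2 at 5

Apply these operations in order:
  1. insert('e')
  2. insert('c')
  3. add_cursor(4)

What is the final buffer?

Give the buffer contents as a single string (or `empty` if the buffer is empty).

After op 1 (insert('e')): buffer="vqhieje" (len 7), cursors c1@5 c2@7, authorship ....1.2
After op 2 (insert('c')): buffer="vqhiecjec" (len 9), cursors c1@6 c2@9, authorship ....11.22
After op 3 (add_cursor(4)): buffer="vqhiecjec" (len 9), cursors c3@4 c1@6 c2@9, authorship ....11.22

Answer: vqhiecjec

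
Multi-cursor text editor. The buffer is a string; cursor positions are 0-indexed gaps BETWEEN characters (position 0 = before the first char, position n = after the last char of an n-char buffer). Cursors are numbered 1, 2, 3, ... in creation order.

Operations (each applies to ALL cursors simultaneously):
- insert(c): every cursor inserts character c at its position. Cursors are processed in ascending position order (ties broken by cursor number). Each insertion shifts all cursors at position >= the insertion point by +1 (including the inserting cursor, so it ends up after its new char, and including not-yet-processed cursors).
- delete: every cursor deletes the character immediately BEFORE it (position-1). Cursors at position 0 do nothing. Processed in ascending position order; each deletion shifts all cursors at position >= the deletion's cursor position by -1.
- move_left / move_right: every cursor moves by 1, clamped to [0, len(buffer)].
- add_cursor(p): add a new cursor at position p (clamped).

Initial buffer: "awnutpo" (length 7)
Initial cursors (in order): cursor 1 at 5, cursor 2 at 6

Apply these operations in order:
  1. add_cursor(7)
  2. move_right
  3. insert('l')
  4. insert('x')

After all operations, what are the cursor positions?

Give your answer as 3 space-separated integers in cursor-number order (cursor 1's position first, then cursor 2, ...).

Answer: 8 13 13

Derivation:
After op 1 (add_cursor(7)): buffer="awnutpo" (len 7), cursors c1@5 c2@6 c3@7, authorship .......
After op 2 (move_right): buffer="awnutpo" (len 7), cursors c1@6 c2@7 c3@7, authorship .......
After op 3 (insert('l')): buffer="awnutploll" (len 10), cursors c1@7 c2@10 c3@10, authorship ......1.23
After op 4 (insert('x')): buffer="awnutplxollxx" (len 13), cursors c1@8 c2@13 c3@13, authorship ......11.2323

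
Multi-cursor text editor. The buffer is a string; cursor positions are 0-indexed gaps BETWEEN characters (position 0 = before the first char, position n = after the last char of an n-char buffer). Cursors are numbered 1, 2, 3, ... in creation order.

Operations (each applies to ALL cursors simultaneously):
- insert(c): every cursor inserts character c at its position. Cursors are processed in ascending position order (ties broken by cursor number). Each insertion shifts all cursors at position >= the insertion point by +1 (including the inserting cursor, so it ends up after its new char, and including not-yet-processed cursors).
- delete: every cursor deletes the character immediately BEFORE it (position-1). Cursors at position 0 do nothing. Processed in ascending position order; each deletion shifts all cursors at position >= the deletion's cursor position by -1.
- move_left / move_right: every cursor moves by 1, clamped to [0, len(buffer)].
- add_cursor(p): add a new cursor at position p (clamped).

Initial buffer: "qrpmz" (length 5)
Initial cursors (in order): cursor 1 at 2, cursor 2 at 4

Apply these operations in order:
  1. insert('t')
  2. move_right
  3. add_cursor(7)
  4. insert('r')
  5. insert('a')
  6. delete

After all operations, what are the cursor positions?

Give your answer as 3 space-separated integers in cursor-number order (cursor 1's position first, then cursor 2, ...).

After op 1 (insert('t')): buffer="qrtpmtz" (len 7), cursors c1@3 c2@6, authorship ..1..2.
After op 2 (move_right): buffer="qrtpmtz" (len 7), cursors c1@4 c2@7, authorship ..1..2.
After op 3 (add_cursor(7)): buffer="qrtpmtz" (len 7), cursors c1@4 c2@7 c3@7, authorship ..1..2.
After op 4 (insert('r')): buffer="qrtprmtzrr" (len 10), cursors c1@5 c2@10 c3@10, authorship ..1.1.2.23
After op 5 (insert('a')): buffer="qrtpramtzrraa" (len 13), cursors c1@6 c2@13 c3@13, authorship ..1.11.2.2323
After op 6 (delete): buffer="qrtprmtzrr" (len 10), cursors c1@5 c2@10 c3@10, authorship ..1.1.2.23

Answer: 5 10 10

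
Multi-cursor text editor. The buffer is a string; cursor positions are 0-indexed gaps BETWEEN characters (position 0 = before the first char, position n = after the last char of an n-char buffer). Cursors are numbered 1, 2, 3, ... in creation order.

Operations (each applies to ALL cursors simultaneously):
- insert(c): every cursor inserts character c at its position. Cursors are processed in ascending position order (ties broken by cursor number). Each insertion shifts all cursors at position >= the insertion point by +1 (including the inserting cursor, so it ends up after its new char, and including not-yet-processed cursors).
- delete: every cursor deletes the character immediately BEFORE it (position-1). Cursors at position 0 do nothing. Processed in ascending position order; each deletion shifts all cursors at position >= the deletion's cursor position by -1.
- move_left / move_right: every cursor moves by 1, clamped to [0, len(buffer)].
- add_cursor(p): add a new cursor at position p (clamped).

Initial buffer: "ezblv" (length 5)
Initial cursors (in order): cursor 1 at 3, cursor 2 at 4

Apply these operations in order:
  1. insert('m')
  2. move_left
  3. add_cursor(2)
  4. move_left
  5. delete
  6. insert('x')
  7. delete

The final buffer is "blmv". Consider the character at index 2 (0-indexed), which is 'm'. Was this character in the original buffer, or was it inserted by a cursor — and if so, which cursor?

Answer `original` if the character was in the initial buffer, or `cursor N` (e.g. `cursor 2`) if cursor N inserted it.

After op 1 (insert('m')): buffer="ezbmlmv" (len 7), cursors c1@4 c2@6, authorship ...1.2.
After op 2 (move_left): buffer="ezbmlmv" (len 7), cursors c1@3 c2@5, authorship ...1.2.
After op 3 (add_cursor(2)): buffer="ezbmlmv" (len 7), cursors c3@2 c1@3 c2@5, authorship ...1.2.
After op 4 (move_left): buffer="ezbmlmv" (len 7), cursors c3@1 c1@2 c2@4, authorship ...1.2.
After op 5 (delete): buffer="blmv" (len 4), cursors c1@0 c3@0 c2@1, authorship ..2.
After op 6 (insert('x')): buffer="xxbxlmv" (len 7), cursors c1@2 c3@2 c2@4, authorship 13.2.2.
After op 7 (delete): buffer="blmv" (len 4), cursors c1@0 c3@0 c2@1, authorship ..2.
Authorship (.=original, N=cursor N): . . 2 .
Index 2: author = 2

Answer: cursor 2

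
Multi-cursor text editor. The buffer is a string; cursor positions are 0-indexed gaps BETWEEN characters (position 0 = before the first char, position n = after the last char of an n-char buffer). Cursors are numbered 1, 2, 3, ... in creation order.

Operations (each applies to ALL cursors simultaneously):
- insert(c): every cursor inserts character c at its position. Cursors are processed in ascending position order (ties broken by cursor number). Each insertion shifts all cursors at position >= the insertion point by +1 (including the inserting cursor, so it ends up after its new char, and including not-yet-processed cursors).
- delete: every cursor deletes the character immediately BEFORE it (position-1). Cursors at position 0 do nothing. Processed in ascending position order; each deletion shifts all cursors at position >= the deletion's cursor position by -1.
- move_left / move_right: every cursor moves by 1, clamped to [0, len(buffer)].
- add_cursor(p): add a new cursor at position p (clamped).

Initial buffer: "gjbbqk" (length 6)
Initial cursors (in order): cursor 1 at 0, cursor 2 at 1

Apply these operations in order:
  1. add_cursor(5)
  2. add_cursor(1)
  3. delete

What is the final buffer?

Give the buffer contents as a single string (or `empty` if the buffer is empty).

After op 1 (add_cursor(5)): buffer="gjbbqk" (len 6), cursors c1@0 c2@1 c3@5, authorship ......
After op 2 (add_cursor(1)): buffer="gjbbqk" (len 6), cursors c1@0 c2@1 c4@1 c3@5, authorship ......
After op 3 (delete): buffer="jbbk" (len 4), cursors c1@0 c2@0 c4@0 c3@3, authorship ....

Answer: jbbk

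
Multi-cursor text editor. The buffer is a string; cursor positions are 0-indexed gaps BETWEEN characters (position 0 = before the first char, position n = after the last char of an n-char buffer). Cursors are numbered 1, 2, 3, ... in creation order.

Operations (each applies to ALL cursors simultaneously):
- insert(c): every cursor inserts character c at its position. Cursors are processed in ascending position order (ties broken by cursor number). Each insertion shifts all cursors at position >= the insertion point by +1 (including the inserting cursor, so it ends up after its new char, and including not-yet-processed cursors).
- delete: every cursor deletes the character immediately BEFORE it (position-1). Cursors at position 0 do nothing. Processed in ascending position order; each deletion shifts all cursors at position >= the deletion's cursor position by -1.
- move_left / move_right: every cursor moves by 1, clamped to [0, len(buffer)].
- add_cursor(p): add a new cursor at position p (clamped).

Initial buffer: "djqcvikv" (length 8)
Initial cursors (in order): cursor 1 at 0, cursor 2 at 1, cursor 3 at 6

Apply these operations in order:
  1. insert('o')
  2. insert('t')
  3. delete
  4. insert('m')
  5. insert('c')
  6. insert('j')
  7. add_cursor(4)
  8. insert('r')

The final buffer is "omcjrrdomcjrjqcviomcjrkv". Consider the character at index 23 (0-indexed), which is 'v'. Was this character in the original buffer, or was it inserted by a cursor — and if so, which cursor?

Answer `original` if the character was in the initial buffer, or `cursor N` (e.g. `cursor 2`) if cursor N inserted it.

After op 1 (insert('o')): buffer="odojqcviokv" (len 11), cursors c1@1 c2@3 c3@9, authorship 1.2.....3..
After op 2 (insert('t')): buffer="otdotjqcviotkv" (len 14), cursors c1@2 c2@5 c3@12, authorship 11.22.....33..
After op 3 (delete): buffer="odojqcviokv" (len 11), cursors c1@1 c2@3 c3@9, authorship 1.2.....3..
After op 4 (insert('m')): buffer="omdomjqcviomkv" (len 14), cursors c1@2 c2@5 c3@12, authorship 11.22.....33..
After op 5 (insert('c')): buffer="omcdomcjqcviomckv" (len 17), cursors c1@3 c2@7 c3@15, authorship 111.222.....333..
After op 6 (insert('j')): buffer="omcjdomcjjqcviomcjkv" (len 20), cursors c1@4 c2@9 c3@18, authorship 1111.2222.....3333..
After op 7 (add_cursor(4)): buffer="omcjdomcjjqcviomcjkv" (len 20), cursors c1@4 c4@4 c2@9 c3@18, authorship 1111.2222.....3333..
After op 8 (insert('r')): buffer="omcjrrdomcjrjqcviomcjrkv" (len 24), cursors c1@6 c4@6 c2@12 c3@22, authorship 111114.22222.....33333..
Authorship (.=original, N=cursor N): 1 1 1 1 1 4 . 2 2 2 2 2 . . . . . 3 3 3 3 3 . .
Index 23: author = original

Answer: original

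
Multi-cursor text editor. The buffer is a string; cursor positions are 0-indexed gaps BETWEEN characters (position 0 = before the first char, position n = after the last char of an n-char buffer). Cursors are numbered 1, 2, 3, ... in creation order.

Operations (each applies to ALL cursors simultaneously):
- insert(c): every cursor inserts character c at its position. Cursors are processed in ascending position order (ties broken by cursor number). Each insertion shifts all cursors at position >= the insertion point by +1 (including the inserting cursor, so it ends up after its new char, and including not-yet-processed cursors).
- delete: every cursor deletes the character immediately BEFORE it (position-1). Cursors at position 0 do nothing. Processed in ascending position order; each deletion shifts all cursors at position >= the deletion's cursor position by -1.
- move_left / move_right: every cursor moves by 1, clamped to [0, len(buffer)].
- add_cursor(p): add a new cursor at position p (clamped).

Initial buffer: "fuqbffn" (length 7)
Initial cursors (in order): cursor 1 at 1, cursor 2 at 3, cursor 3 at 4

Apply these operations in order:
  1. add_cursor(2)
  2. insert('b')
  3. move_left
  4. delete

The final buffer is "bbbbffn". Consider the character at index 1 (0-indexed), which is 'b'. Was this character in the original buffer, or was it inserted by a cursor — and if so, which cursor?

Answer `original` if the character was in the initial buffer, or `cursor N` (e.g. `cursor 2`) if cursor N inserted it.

After op 1 (add_cursor(2)): buffer="fuqbffn" (len 7), cursors c1@1 c4@2 c2@3 c3@4, authorship .......
After op 2 (insert('b')): buffer="fbubqbbbffn" (len 11), cursors c1@2 c4@4 c2@6 c3@8, authorship .1.4.2.3...
After op 3 (move_left): buffer="fbubqbbbffn" (len 11), cursors c1@1 c4@3 c2@5 c3@7, authorship .1.4.2.3...
After op 4 (delete): buffer="bbbbffn" (len 7), cursors c1@0 c4@1 c2@2 c3@3, authorship 1423...
Authorship (.=original, N=cursor N): 1 4 2 3 . . .
Index 1: author = 4

Answer: cursor 4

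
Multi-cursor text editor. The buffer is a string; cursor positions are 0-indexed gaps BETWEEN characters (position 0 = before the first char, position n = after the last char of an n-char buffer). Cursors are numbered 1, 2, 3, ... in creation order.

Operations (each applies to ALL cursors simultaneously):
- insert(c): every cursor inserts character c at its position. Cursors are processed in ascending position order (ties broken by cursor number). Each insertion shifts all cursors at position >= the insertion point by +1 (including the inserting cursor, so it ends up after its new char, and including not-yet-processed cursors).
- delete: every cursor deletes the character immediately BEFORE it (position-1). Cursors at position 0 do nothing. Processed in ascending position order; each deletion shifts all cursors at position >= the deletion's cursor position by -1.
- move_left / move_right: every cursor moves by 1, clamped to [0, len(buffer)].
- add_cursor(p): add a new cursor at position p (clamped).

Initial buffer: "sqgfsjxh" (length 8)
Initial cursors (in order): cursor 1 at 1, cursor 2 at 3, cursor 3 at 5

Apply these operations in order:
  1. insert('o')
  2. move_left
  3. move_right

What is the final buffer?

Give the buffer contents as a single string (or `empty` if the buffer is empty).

Answer: soqgofsojxh

Derivation:
After op 1 (insert('o')): buffer="soqgofsojxh" (len 11), cursors c1@2 c2@5 c3@8, authorship .1..2..3...
After op 2 (move_left): buffer="soqgofsojxh" (len 11), cursors c1@1 c2@4 c3@7, authorship .1..2..3...
After op 3 (move_right): buffer="soqgofsojxh" (len 11), cursors c1@2 c2@5 c3@8, authorship .1..2..3...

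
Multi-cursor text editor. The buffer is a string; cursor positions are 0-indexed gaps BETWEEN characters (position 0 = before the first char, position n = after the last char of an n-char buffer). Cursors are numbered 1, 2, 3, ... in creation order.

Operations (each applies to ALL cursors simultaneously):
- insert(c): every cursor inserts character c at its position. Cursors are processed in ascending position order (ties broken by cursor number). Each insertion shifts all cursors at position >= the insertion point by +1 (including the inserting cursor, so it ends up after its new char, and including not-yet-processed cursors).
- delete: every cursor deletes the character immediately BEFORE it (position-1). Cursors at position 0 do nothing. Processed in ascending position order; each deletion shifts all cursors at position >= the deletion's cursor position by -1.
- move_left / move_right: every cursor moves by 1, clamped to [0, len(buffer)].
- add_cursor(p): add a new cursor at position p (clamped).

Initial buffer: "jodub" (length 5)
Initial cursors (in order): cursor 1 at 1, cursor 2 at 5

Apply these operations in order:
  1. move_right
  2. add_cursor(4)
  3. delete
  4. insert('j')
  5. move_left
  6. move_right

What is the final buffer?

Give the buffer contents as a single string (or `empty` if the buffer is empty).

After op 1 (move_right): buffer="jodub" (len 5), cursors c1@2 c2@5, authorship .....
After op 2 (add_cursor(4)): buffer="jodub" (len 5), cursors c1@2 c3@4 c2@5, authorship .....
After op 3 (delete): buffer="jd" (len 2), cursors c1@1 c2@2 c3@2, authorship ..
After op 4 (insert('j')): buffer="jjdjj" (len 5), cursors c1@2 c2@5 c3@5, authorship .1.23
After op 5 (move_left): buffer="jjdjj" (len 5), cursors c1@1 c2@4 c3@4, authorship .1.23
After op 6 (move_right): buffer="jjdjj" (len 5), cursors c1@2 c2@5 c3@5, authorship .1.23

Answer: jjdjj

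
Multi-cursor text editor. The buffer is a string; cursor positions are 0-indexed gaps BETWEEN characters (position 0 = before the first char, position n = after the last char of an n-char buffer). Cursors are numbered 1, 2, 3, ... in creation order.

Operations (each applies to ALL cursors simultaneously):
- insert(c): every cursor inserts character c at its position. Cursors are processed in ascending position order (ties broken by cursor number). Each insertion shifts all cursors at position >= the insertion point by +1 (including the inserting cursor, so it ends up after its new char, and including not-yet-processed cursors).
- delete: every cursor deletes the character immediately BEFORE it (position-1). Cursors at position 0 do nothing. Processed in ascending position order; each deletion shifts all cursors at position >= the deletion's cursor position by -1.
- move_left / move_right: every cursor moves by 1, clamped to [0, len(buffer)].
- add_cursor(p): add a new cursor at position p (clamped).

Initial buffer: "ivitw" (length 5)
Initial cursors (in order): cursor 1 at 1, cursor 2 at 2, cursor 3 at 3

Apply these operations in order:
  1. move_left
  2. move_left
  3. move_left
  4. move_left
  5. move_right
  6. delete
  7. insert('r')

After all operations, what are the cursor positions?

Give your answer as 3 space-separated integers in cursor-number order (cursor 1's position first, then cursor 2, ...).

Answer: 3 3 3

Derivation:
After op 1 (move_left): buffer="ivitw" (len 5), cursors c1@0 c2@1 c3@2, authorship .....
After op 2 (move_left): buffer="ivitw" (len 5), cursors c1@0 c2@0 c3@1, authorship .....
After op 3 (move_left): buffer="ivitw" (len 5), cursors c1@0 c2@0 c3@0, authorship .....
After op 4 (move_left): buffer="ivitw" (len 5), cursors c1@0 c2@0 c3@0, authorship .....
After op 5 (move_right): buffer="ivitw" (len 5), cursors c1@1 c2@1 c3@1, authorship .....
After op 6 (delete): buffer="vitw" (len 4), cursors c1@0 c2@0 c3@0, authorship ....
After op 7 (insert('r')): buffer="rrrvitw" (len 7), cursors c1@3 c2@3 c3@3, authorship 123....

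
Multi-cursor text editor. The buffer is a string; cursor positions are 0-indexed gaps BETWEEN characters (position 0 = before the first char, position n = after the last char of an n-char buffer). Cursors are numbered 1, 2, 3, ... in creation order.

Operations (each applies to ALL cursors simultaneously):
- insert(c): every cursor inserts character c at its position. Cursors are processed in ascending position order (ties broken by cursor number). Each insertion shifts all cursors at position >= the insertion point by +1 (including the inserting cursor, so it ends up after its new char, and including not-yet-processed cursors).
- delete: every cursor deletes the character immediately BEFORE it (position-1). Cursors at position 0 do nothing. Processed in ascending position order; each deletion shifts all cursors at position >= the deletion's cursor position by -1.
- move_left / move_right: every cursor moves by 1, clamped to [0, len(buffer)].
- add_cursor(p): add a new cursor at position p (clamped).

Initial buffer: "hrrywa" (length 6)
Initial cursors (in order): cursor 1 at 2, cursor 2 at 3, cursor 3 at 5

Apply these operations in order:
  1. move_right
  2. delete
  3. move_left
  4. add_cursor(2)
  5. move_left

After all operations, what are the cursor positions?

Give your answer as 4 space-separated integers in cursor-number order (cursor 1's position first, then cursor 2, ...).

After op 1 (move_right): buffer="hrrywa" (len 6), cursors c1@3 c2@4 c3@6, authorship ......
After op 2 (delete): buffer="hrw" (len 3), cursors c1@2 c2@2 c3@3, authorship ...
After op 3 (move_left): buffer="hrw" (len 3), cursors c1@1 c2@1 c3@2, authorship ...
After op 4 (add_cursor(2)): buffer="hrw" (len 3), cursors c1@1 c2@1 c3@2 c4@2, authorship ...
After op 5 (move_left): buffer="hrw" (len 3), cursors c1@0 c2@0 c3@1 c4@1, authorship ...

Answer: 0 0 1 1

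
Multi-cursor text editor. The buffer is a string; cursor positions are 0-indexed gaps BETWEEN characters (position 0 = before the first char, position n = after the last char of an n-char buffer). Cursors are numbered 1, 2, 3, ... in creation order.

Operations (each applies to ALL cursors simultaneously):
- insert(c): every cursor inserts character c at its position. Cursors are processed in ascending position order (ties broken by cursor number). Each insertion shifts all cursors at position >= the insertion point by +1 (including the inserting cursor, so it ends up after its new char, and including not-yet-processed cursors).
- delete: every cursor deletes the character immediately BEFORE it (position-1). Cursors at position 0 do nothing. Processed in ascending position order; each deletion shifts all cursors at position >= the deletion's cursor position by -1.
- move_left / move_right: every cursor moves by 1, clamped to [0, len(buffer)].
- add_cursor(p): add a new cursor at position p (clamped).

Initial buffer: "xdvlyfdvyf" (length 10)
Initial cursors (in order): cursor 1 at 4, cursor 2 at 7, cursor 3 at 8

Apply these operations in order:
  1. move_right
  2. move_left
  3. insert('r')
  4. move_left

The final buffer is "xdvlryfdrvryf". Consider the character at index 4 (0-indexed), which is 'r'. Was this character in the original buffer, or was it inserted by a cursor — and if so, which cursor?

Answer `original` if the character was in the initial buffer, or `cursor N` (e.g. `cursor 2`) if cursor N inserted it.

After op 1 (move_right): buffer="xdvlyfdvyf" (len 10), cursors c1@5 c2@8 c3@9, authorship ..........
After op 2 (move_left): buffer="xdvlyfdvyf" (len 10), cursors c1@4 c2@7 c3@8, authorship ..........
After op 3 (insert('r')): buffer="xdvlryfdrvryf" (len 13), cursors c1@5 c2@9 c3@11, authorship ....1...2.3..
After op 4 (move_left): buffer="xdvlryfdrvryf" (len 13), cursors c1@4 c2@8 c3@10, authorship ....1...2.3..
Authorship (.=original, N=cursor N): . . . . 1 . . . 2 . 3 . .
Index 4: author = 1

Answer: cursor 1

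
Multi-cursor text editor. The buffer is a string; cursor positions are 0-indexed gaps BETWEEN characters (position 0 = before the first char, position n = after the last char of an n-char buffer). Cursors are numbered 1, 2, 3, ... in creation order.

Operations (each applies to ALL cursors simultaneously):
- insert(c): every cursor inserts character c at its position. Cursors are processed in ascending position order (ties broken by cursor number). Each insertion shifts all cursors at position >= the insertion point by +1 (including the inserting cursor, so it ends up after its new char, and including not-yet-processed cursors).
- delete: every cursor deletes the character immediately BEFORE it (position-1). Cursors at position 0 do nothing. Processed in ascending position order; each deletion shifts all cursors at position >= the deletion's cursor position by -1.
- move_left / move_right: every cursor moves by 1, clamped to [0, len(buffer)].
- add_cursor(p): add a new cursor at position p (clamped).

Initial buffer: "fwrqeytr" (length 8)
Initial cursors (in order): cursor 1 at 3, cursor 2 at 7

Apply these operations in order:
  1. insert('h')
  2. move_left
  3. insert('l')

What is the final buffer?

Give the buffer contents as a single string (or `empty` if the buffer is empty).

Answer: fwrlhqeytlhr

Derivation:
After op 1 (insert('h')): buffer="fwrhqeythr" (len 10), cursors c1@4 c2@9, authorship ...1....2.
After op 2 (move_left): buffer="fwrhqeythr" (len 10), cursors c1@3 c2@8, authorship ...1....2.
After op 3 (insert('l')): buffer="fwrlhqeytlhr" (len 12), cursors c1@4 c2@10, authorship ...11....22.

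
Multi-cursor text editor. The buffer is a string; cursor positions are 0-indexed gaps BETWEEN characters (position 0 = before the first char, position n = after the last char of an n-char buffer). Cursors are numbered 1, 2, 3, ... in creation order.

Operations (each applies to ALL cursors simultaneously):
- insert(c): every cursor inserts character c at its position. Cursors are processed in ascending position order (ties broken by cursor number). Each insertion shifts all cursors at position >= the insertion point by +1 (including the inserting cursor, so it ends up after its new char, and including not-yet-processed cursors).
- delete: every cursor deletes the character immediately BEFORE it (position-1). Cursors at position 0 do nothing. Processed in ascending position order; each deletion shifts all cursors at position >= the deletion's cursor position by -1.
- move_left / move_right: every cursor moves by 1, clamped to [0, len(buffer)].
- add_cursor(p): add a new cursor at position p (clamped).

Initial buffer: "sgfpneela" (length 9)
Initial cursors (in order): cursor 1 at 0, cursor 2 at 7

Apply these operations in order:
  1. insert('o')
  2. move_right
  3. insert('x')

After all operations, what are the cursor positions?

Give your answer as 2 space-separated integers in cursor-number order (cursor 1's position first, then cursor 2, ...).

Answer: 3 12

Derivation:
After op 1 (insert('o')): buffer="osgfpneeola" (len 11), cursors c1@1 c2@9, authorship 1.......2..
After op 2 (move_right): buffer="osgfpneeola" (len 11), cursors c1@2 c2@10, authorship 1.......2..
After op 3 (insert('x')): buffer="osxgfpneeolxa" (len 13), cursors c1@3 c2@12, authorship 1.1......2.2.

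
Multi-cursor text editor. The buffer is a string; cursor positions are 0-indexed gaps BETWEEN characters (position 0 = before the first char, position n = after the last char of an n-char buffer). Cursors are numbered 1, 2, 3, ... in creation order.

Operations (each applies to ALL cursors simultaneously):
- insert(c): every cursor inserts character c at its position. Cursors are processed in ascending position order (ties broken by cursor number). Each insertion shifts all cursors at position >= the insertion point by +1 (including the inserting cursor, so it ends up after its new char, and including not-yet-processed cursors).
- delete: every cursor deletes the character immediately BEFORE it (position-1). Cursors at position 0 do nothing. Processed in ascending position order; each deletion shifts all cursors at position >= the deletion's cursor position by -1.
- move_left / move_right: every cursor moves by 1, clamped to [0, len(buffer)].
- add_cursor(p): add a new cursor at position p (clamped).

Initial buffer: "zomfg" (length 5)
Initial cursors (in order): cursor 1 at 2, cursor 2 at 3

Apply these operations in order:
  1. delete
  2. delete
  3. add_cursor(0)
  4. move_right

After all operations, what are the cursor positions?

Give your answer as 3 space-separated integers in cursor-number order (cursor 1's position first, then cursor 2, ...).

Answer: 1 1 1

Derivation:
After op 1 (delete): buffer="zfg" (len 3), cursors c1@1 c2@1, authorship ...
After op 2 (delete): buffer="fg" (len 2), cursors c1@0 c2@0, authorship ..
After op 3 (add_cursor(0)): buffer="fg" (len 2), cursors c1@0 c2@0 c3@0, authorship ..
After op 4 (move_right): buffer="fg" (len 2), cursors c1@1 c2@1 c3@1, authorship ..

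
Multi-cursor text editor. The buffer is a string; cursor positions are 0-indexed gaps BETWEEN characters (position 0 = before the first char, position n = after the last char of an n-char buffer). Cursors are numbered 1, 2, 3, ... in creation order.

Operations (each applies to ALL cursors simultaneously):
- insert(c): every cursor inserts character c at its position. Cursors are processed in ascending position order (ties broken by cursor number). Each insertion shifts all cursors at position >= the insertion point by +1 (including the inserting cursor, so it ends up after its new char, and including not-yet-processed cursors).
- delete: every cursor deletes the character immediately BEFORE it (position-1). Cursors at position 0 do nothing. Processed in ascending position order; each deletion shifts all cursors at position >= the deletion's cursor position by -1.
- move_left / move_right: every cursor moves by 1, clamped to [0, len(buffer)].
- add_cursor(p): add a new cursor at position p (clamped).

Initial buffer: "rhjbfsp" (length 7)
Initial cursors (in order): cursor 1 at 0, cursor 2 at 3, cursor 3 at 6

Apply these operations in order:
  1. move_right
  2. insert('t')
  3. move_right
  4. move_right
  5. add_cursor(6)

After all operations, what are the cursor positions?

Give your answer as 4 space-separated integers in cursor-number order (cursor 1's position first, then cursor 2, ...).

Answer: 4 8 10 6

Derivation:
After op 1 (move_right): buffer="rhjbfsp" (len 7), cursors c1@1 c2@4 c3@7, authorship .......
After op 2 (insert('t')): buffer="rthjbtfspt" (len 10), cursors c1@2 c2@6 c3@10, authorship .1...2...3
After op 3 (move_right): buffer="rthjbtfspt" (len 10), cursors c1@3 c2@7 c3@10, authorship .1...2...3
After op 4 (move_right): buffer="rthjbtfspt" (len 10), cursors c1@4 c2@8 c3@10, authorship .1...2...3
After op 5 (add_cursor(6)): buffer="rthjbtfspt" (len 10), cursors c1@4 c4@6 c2@8 c3@10, authorship .1...2...3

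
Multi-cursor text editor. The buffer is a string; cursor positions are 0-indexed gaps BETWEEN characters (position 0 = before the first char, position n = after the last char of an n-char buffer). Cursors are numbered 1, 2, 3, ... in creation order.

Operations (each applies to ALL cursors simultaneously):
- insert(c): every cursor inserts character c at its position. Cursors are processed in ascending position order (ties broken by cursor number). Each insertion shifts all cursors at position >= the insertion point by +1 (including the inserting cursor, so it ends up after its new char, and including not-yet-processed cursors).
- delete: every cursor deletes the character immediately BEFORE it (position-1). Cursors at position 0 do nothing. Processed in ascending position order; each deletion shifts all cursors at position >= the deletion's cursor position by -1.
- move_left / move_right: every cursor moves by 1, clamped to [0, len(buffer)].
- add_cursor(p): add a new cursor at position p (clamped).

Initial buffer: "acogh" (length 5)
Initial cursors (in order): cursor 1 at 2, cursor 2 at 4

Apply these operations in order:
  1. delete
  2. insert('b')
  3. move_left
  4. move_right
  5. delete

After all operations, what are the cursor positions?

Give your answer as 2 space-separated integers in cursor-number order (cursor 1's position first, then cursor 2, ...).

Answer: 1 2

Derivation:
After op 1 (delete): buffer="aoh" (len 3), cursors c1@1 c2@2, authorship ...
After op 2 (insert('b')): buffer="abobh" (len 5), cursors c1@2 c2@4, authorship .1.2.
After op 3 (move_left): buffer="abobh" (len 5), cursors c1@1 c2@3, authorship .1.2.
After op 4 (move_right): buffer="abobh" (len 5), cursors c1@2 c2@4, authorship .1.2.
After op 5 (delete): buffer="aoh" (len 3), cursors c1@1 c2@2, authorship ...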